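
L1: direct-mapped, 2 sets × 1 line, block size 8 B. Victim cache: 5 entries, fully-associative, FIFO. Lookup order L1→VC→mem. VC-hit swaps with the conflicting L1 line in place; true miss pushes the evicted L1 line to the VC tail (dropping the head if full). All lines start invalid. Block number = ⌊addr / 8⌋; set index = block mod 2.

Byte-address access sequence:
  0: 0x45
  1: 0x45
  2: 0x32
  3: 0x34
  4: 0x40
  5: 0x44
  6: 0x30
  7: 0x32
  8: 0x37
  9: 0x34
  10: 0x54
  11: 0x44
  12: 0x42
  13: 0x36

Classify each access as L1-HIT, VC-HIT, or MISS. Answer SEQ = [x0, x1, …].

#0 0x45→b8/s0 MISS; vc=[]
#1 0x45→b8/s0 L1-HIT; vc=[]
#2 0x32→b6/s0 MISS; vc=[8]
#3 0x34→b6/s0 L1-HIT; vc=[8]
#4 0x40→b8/s0 VC-HIT; vc=[6]
#5 0x44→b8/s0 L1-HIT; vc=[6]
#6 0x30→b6/s0 VC-HIT; vc=[8]
#7 0x32→b6/s0 L1-HIT; vc=[8]
#8 0x37→b6/s0 L1-HIT; vc=[8]
#9 0x34→b6/s0 L1-HIT; vc=[8]
#10 0x54→b10/s0 MISS; vc=[8,6]
#11 0x44→b8/s0 VC-HIT; vc=[10,6]
#12 0x42→b8/s0 L1-HIT; vc=[10,6]
#13 0x36→b6/s0 VC-HIT; vc=[10,8]

SEQ = [MISS, L1-HIT, MISS, L1-HIT, VC-HIT, L1-HIT, VC-HIT, L1-HIT, L1-HIT, L1-HIT, MISS, VC-HIT, L1-HIT, VC-HIT]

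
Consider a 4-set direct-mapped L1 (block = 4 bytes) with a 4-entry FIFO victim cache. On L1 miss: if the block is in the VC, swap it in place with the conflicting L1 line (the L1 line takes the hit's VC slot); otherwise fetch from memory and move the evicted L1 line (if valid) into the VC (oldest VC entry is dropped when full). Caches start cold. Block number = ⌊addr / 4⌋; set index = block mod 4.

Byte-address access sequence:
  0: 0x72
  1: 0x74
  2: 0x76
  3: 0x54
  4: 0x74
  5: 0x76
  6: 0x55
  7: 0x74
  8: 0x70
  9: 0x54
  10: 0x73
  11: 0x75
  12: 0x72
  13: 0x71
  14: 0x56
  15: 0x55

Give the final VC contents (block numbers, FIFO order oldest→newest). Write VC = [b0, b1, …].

#0 0x72→b28/s0 MISS; vc=[]
#1 0x74→b29/s1 MISS; vc=[]
#2 0x76→b29/s1 L1-HIT; vc=[]
#3 0x54→b21/s1 MISS; vc=[29]
#4 0x74→b29/s1 VC-HIT; vc=[21]
#5 0x76→b29/s1 L1-HIT; vc=[21]
#6 0x55→b21/s1 VC-HIT; vc=[29]
#7 0x74→b29/s1 VC-HIT; vc=[21]
#8 0x70→b28/s0 L1-HIT; vc=[21]
#9 0x54→b21/s1 VC-HIT; vc=[29]
#10 0x73→b28/s0 L1-HIT; vc=[29]
#11 0x75→b29/s1 VC-HIT; vc=[21]
#12 0x72→b28/s0 L1-HIT; vc=[21]
#13 0x71→b28/s0 L1-HIT; vc=[21]
#14 0x56→b21/s1 VC-HIT; vc=[29]
#15 0x55→b21/s1 L1-HIT; vc=[29]

VC = [29]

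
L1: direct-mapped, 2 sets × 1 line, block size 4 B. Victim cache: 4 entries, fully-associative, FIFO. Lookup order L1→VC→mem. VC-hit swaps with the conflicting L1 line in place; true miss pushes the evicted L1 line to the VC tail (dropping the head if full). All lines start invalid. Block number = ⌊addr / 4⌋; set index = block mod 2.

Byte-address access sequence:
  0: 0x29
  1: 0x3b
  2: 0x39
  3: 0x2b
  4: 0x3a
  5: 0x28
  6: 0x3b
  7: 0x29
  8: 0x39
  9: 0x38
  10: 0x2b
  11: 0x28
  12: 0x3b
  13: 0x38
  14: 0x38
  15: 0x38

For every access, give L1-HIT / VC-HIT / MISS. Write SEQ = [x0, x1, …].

SEQ = [MISS, MISS, L1-HIT, VC-HIT, VC-HIT, VC-HIT, VC-HIT, VC-HIT, VC-HIT, L1-HIT, VC-HIT, L1-HIT, VC-HIT, L1-HIT, L1-HIT, L1-HIT]

  [0] addr=0x29 blk=10 s=0: MISS | VC []
  [1] addr=0x3b blk=14 s=0: MISS | VC [10]
  [2] addr=0x39 blk=14 s=0: L1-HIT | VC [10]
  [3] addr=0x2b blk=10 s=0: VC-HIT | VC [14]
  [4] addr=0x3a blk=14 s=0: VC-HIT | VC [10]
  [5] addr=0x28 blk=10 s=0: VC-HIT | VC [14]
  [6] addr=0x3b blk=14 s=0: VC-HIT | VC [10]
  [7] addr=0x29 blk=10 s=0: VC-HIT | VC [14]
  [8] addr=0x39 blk=14 s=0: VC-HIT | VC [10]
  [9] addr=0x38 blk=14 s=0: L1-HIT | VC [10]
  [10] addr=0x2b blk=10 s=0: VC-HIT | VC [14]
  [11] addr=0x28 blk=10 s=0: L1-HIT | VC [14]
  [12] addr=0x3b blk=14 s=0: VC-HIT | VC [10]
  [13] addr=0x38 blk=14 s=0: L1-HIT | VC [10]
  [14] addr=0x38 blk=14 s=0: L1-HIT | VC [10]
  [15] addr=0x38 blk=14 s=0: L1-HIT | VC [10]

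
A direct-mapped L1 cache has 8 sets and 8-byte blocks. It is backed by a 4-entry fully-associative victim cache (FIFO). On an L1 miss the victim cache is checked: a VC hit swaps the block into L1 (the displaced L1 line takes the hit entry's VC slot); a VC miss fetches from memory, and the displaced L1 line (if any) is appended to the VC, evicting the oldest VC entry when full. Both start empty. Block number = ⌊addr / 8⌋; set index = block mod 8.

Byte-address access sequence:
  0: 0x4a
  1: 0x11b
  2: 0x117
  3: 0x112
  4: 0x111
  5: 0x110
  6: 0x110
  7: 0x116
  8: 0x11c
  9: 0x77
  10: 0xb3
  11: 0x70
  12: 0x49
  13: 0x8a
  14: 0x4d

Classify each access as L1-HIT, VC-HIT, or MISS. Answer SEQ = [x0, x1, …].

SEQ = [MISS, MISS, MISS, L1-HIT, L1-HIT, L1-HIT, L1-HIT, L1-HIT, L1-HIT, MISS, MISS, VC-HIT, L1-HIT, MISS, VC-HIT]

  [0] addr=0x4a blk=9 s=1: MISS | VC []
  [1] addr=0x11b blk=35 s=3: MISS | VC []
  [2] addr=0x117 blk=34 s=2: MISS | VC []
  [3] addr=0x112 blk=34 s=2: L1-HIT | VC []
  [4] addr=0x111 blk=34 s=2: L1-HIT | VC []
  [5] addr=0x110 blk=34 s=2: L1-HIT | VC []
  [6] addr=0x110 blk=34 s=2: L1-HIT | VC []
  [7] addr=0x116 blk=34 s=2: L1-HIT | VC []
  [8] addr=0x11c blk=35 s=3: L1-HIT | VC []
  [9] addr=0x77 blk=14 s=6: MISS | VC []
  [10] addr=0xb3 blk=22 s=6: MISS | VC [14]
  [11] addr=0x70 blk=14 s=6: VC-HIT | VC [22]
  [12] addr=0x49 blk=9 s=1: L1-HIT | VC [22]
  [13] addr=0x8a blk=17 s=1: MISS | VC [22, 9]
  [14] addr=0x4d blk=9 s=1: VC-HIT | VC [22, 17]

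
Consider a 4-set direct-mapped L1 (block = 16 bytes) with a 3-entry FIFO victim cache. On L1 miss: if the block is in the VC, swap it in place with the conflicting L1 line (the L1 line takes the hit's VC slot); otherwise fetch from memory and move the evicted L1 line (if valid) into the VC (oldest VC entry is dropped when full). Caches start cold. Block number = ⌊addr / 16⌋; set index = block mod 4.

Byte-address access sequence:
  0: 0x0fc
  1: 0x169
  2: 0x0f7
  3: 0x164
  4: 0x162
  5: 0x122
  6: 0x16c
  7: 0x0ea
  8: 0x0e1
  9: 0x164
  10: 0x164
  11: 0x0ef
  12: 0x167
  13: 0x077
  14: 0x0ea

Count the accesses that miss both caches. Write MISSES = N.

MISSES = 5

0: 0xfc (blk 15, set 3) → MISS  vc=[]
1: 0x169 (blk 22, set 2) → MISS  vc=[]
2: 0xf7 (blk 15, set 3) → L1-HIT  vc=[]
3: 0x164 (blk 22, set 2) → L1-HIT  vc=[]
4: 0x162 (blk 22, set 2) → L1-HIT  vc=[]
5: 0x122 (blk 18, set 2) → MISS  vc=[22]
6: 0x16c (blk 22, set 2) → VC-HIT  vc=[18]
7: 0xea (blk 14, set 2) → MISS  vc=[18, 22]
8: 0xe1 (blk 14, set 2) → L1-HIT  vc=[18, 22]
9: 0x164 (blk 22, set 2) → VC-HIT  vc=[18, 14]
10: 0x164 (blk 22, set 2) → L1-HIT  vc=[18, 14]
11: 0xef (blk 14, set 2) → VC-HIT  vc=[18, 22]
12: 0x167 (blk 22, set 2) → VC-HIT  vc=[18, 14]
13: 0x77 (blk 7, set 3) → MISS  vc=[18, 14, 15]
14: 0xea (blk 14, set 2) → VC-HIT  vc=[18, 22, 15]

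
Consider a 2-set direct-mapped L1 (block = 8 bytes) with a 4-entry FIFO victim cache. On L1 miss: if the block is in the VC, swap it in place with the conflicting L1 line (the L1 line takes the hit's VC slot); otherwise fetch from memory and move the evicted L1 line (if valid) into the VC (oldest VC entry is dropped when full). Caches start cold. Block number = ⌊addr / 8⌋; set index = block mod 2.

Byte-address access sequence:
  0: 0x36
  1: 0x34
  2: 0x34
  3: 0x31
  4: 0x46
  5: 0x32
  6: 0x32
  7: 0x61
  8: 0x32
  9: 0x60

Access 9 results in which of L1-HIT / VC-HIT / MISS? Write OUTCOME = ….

OUTCOME = VC-HIT

  [0] addr=0x36 blk=6 s=0: MISS | VC []
  [1] addr=0x34 blk=6 s=0: L1-HIT | VC []
  [2] addr=0x34 blk=6 s=0: L1-HIT | VC []
  [3] addr=0x31 blk=6 s=0: L1-HIT | VC []
  [4] addr=0x46 blk=8 s=0: MISS | VC [6]
  [5] addr=0x32 blk=6 s=0: VC-HIT | VC [8]
  [6] addr=0x32 blk=6 s=0: L1-HIT | VC [8]
  [7] addr=0x61 blk=12 s=0: MISS | VC [8, 6]
  [8] addr=0x32 blk=6 s=0: VC-HIT | VC [8, 12]
  [9] addr=0x60 blk=12 s=0: VC-HIT | VC [8, 6]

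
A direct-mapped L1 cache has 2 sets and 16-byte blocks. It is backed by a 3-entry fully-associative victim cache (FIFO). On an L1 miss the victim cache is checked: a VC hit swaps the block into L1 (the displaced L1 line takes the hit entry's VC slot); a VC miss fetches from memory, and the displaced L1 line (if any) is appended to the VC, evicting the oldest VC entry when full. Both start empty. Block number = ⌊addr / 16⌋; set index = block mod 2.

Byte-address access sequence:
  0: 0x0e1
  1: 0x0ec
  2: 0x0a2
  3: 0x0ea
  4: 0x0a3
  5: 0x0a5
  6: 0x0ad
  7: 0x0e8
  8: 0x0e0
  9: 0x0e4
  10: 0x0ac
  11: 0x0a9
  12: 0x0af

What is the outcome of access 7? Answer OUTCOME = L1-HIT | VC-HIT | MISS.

OUTCOME = VC-HIT

  [0] addr=0xe1 blk=14 s=0: MISS | VC []
  [1] addr=0xec blk=14 s=0: L1-HIT | VC []
  [2] addr=0xa2 blk=10 s=0: MISS | VC [14]
  [3] addr=0xea blk=14 s=0: VC-HIT | VC [10]
  [4] addr=0xa3 blk=10 s=0: VC-HIT | VC [14]
  [5] addr=0xa5 blk=10 s=0: L1-HIT | VC [14]
  [6] addr=0xad blk=10 s=0: L1-HIT | VC [14]
  [7] addr=0xe8 blk=14 s=0: VC-HIT | VC [10]
  [8] addr=0xe0 blk=14 s=0: L1-HIT | VC [10]
  [9] addr=0xe4 blk=14 s=0: L1-HIT | VC [10]
  [10] addr=0xac blk=10 s=0: VC-HIT | VC [14]
  [11] addr=0xa9 blk=10 s=0: L1-HIT | VC [14]
  [12] addr=0xaf blk=10 s=0: L1-HIT | VC [14]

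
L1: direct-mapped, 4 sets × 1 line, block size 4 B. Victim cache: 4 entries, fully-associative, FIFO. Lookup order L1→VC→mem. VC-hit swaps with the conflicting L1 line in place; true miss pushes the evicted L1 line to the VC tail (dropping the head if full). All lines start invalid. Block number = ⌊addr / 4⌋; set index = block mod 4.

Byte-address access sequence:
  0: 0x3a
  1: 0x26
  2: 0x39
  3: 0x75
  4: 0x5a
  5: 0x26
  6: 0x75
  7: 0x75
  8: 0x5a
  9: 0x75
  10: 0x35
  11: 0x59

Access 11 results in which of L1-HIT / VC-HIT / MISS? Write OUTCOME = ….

OUTCOME = L1-HIT

  [0] addr=0x3a blk=14 s=2: MISS | VC []
  [1] addr=0x26 blk=9 s=1: MISS | VC []
  [2] addr=0x39 blk=14 s=2: L1-HIT | VC []
  [3] addr=0x75 blk=29 s=1: MISS | VC [9]
  [4] addr=0x5a blk=22 s=2: MISS | VC [9, 14]
  [5] addr=0x26 blk=9 s=1: VC-HIT | VC [29, 14]
  [6] addr=0x75 blk=29 s=1: VC-HIT | VC [9, 14]
  [7] addr=0x75 blk=29 s=1: L1-HIT | VC [9, 14]
  [8] addr=0x5a blk=22 s=2: L1-HIT | VC [9, 14]
  [9] addr=0x75 blk=29 s=1: L1-HIT | VC [9, 14]
  [10] addr=0x35 blk=13 s=1: MISS | VC [9, 14, 29]
  [11] addr=0x59 blk=22 s=2: L1-HIT | VC [9, 14, 29]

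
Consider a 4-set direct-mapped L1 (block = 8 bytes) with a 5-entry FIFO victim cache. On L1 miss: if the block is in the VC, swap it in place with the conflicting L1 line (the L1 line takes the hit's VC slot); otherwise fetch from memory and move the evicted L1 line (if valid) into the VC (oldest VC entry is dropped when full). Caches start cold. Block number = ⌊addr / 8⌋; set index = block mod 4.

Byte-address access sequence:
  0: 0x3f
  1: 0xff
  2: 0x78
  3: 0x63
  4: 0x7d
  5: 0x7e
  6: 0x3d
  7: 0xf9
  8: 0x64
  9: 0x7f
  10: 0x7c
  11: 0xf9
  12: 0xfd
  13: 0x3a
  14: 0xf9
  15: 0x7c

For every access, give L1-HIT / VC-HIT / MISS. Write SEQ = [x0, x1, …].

SEQ = [MISS, MISS, MISS, MISS, L1-HIT, L1-HIT, VC-HIT, VC-HIT, L1-HIT, VC-HIT, L1-HIT, VC-HIT, L1-HIT, VC-HIT, VC-HIT, VC-HIT]

#0 0x3f→b7/s3 MISS; vc=[]
#1 0xff→b31/s3 MISS; vc=[7]
#2 0x78→b15/s3 MISS; vc=[7,31]
#3 0x63→b12/s0 MISS; vc=[7,31]
#4 0x7d→b15/s3 L1-HIT; vc=[7,31]
#5 0x7e→b15/s3 L1-HIT; vc=[7,31]
#6 0x3d→b7/s3 VC-HIT; vc=[15,31]
#7 0xf9→b31/s3 VC-HIT; vc=[15,7]
#8 0x64→b12/s0 L1-HIT; vc=[15,7]
#9 0x7f→b15/s3 VC-HIT; vc=[31,7]
#10 0x7c→b15/s3 L1-HIT; vc=[31,7]
#11 0xf9→b31/s3 VC-HIT; vc=[15,7]
#12 0xfd→b31/s3 L1-HIT; vc=[15,7]
#13 0x3a→b7/s3 VC-HIT; vc=[15,31]
#14 0xf9→b31/s3 VC-HIT; vc=[15,7]
#15 0x7c→b15/s3 VC-HIT; vc=[31,7]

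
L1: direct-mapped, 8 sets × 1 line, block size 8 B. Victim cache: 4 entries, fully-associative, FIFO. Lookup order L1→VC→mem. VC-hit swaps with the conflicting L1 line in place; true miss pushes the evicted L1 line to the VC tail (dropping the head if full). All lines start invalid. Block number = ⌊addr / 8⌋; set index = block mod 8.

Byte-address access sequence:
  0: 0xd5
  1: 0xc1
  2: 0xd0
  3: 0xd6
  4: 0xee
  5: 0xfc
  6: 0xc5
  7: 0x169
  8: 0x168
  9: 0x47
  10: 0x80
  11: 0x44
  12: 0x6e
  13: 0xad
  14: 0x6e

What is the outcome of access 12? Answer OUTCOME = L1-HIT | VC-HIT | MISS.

0: 0xd5 (blk 26, set 2) → MISS  vc=[]
1: 0xc1 (blk 24, set 0) → MISS  vc=[]
2: 0xd0 (blk 26, set 2) → L1-HIT  vc=[]
3: 0xd6 (blk 26, set 2) → L1-HIT  vc=[]
4: 0xee (blk 29, set 5) → MISS  vc=[]
5: 0xfc (blk 31, set 7) → MISS  vc=[]
6: 0xc5 (blk 24, set 0) → L1-HIT  vc=[]
7: 0x169 (blk 45, set 5) → MISS  vc=[29]
8: 0x168 (blk 45, set 5) → L1-HIT  vc=[29]
9: 0x47 (blk 8, set 0) → MISS  vc=[29, 24]
10: 0x80 (blk 16, set 0) → MISS  vc=[29, 24, 8]
11: 0x44 (blk 8, set 0) → VC-HIT  vc=[29, 24, 16]
12: 0x6e (blk 13, set 5) → MISS  vc=[29, 24, 16, 45]
13: 0xad (blk 21, set 5) → MISS  vc=[24, 16, 45, 13]
14: 0x6e (blk 13, set 5) → VC-HIT  vc=[24, 16, 45, 21]

OUTCOME = MISS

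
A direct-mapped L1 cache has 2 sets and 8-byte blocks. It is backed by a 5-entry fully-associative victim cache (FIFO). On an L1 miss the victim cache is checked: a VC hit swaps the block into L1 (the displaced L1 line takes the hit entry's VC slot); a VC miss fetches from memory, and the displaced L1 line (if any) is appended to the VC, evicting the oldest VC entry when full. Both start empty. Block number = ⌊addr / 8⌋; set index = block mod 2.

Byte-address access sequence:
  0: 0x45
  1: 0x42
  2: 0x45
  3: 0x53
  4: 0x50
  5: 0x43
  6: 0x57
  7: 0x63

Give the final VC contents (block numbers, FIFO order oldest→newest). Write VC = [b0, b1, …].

#0 0x45→b8/s0 MISS; vc=[]
#1 0x42→b8/s0 L1-HIT; vc=[]
#2 0x45→b8/s0 L1-HIT; vc=[]
#3 0x53→b10/s0 MISS; vc=[8]
#4 0x50→b10/s0 L1-HIT; vc=[8]
#5 0x43→b8/s0 VC-HIT; vc=[10]
#6 0x57→b10/s0 VC-HIT; vc=[8]
#7 0x63→b12/s0 MISS; vc=[8,10]

VC = [8, 10]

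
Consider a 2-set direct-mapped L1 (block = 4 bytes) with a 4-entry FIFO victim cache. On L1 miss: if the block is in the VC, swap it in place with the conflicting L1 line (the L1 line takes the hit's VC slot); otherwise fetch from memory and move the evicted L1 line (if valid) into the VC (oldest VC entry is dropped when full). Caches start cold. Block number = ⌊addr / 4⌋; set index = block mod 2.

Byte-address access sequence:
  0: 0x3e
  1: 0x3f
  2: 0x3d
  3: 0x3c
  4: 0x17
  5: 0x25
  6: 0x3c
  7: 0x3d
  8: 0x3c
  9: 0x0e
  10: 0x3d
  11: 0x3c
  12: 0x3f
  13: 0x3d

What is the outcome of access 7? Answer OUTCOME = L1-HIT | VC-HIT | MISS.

0: 0x3e (blk 15, set 1) → MISS  vc=[]
1: 0x3f (blk 15, set 1) → L1-HIT  vc=[]
2: 0x3d (blk 15, set 1) → L1-HIT  vc=[]
3: 0x3c (blk 15, set 1) → L1-HIT  vc=[]
4: 0x17 (blk 5, set 1) → MISS  vc=[15]
5: 0x25 (blk 9, set 1) → MISS  vc=[15, 5]
6: 0x3c (blk 15, set 1) → VC-HIT  vc=[9, 5]
7: 0x3d (blk 15, set 1) → L1-HIT  vc=[9, 5]
8: 0x3c (blk 15, set 1) → L1-HIT  vc=[9, 5]
9: 0xe (blk 3, set 1) → MISS  vc=[9, 5, 15]
10: 0x3d (blk 15, set 1) → VC-HIT  vc=[9, 5, 3]
11: 0x3c (blk 15, set 1) → L1-HIT  vc=[9, 5, 3]
12: 0x3f (blk 15, set 1) → L1-HIT  vc=[9, 5, 3]
13: 0x3d (blk 15, set 1) → L1-HIT  vc=[9, 5, 3]

OUTCOME = L1-HIT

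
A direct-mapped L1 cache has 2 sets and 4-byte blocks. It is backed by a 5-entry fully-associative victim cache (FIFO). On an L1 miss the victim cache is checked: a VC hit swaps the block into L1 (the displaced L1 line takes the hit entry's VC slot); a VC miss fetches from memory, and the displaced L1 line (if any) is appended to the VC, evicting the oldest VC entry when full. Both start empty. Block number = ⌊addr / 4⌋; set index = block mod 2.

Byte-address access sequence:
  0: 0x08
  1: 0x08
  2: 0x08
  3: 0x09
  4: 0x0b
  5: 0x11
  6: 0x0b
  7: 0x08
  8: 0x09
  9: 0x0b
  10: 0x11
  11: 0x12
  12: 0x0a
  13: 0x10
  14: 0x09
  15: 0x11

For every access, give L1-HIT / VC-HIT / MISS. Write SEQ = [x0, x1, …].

SEQ = [MISS, L1-HIT, L1-HIT, L1-HIT, L1-HIT, MISS, VC-HIT, L1-HIT, L1-HIT, L1-HIT, VC-HIT, L1-HIT, VC-HIT, VC-HIT, VC-HIT, VC-HIT]

0: 0x8 (blk 2, set 0) → MISS  vc=[]
1: 0x8 (blk 2, set 0) → L1-HIT  vc=[]
2: 0x8 (blk 2, set 0) → L1-HIT  vc=[]
3: 0x9 (blk 2, set 0) → L1-HIT  vc=[]
4: 0xb (blk 2, set 0) → L1-HIT  vc=[]
5: 0x11 (blk 4, set 0) → MISS  vc=[2]
6: 0xb (blk 2, set 0) → VC-HIT  vc=[4]
7: 0x8 (blk 2, set 0) → L1-HIT  vc=[4]
8: 0x9 (blk 2, set 0) → L1-HIT  vc=[4]
9: 0xb (blk 2, set 0) → L1-HIT  vc=[4]
10: 0x11 (blk 4, set 0) → VC-HIT  vc=[2]
11: 0x12 (blk 4, set 0) → L1-HIT  vc=[2]
12: 0xa (blk 2, set 0) → VC-HIT  vc=[4]
13: 0x10 (blk 4, set 0) → VC-HIT  vc=[2]
14: 0x9 (blk 2, set 0) → VC-HIT  vc=[4]
15: 0x11 (blk 4, set 0) → VC-HIT  vc=[2]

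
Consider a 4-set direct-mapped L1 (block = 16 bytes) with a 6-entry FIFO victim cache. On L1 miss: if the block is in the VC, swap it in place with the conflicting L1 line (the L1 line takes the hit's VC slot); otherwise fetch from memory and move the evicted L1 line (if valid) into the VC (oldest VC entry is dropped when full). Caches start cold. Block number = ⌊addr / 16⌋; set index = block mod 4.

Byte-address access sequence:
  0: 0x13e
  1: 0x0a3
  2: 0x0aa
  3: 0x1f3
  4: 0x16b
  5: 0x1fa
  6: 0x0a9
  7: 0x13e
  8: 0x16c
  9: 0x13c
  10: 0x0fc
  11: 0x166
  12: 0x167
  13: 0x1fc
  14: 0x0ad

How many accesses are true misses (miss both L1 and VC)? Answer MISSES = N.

#0 0x13e→b19/s3 MISS; vc=[]
#1 0xa3→b10/s2 MISS; vc=[]
#2 0xaa→b10/s2 L1-HIT; vc=[]
#3 0x1f3→b31/s3 MISS; vc=[19]
#4 0x16b→b22/s2 MISS; vc=[19,10]
#5 0x1fa→b31/s3 L1-HIT; vc=[19,10]
#6 0xa9→b10/s2 VC-HIT; vc=[19,22]
#7 0x13e→b19/s3 VC-HIT; vc=[31,22]
#8 0x16c→b22/s2 VC-HIT; vc=[31,10]
#9 0x13c→b19/s3 L1-HIT; vc=[31,10]
#10 0xfc→b15/s3 MISS; vc=[31,10,19]
#11 0x166→b22/s2 L1-HIT; vc=[31,10,19]
#12 0x167→b22/s2 L1-HIT; vc=[31,10,19]
#13 0x1fc→b31/s3 VC-HIT; vc=[15,10,19]
#14 0xad→b10/s2 VC-HIT; vc=[15,22,19]

MISSES = 5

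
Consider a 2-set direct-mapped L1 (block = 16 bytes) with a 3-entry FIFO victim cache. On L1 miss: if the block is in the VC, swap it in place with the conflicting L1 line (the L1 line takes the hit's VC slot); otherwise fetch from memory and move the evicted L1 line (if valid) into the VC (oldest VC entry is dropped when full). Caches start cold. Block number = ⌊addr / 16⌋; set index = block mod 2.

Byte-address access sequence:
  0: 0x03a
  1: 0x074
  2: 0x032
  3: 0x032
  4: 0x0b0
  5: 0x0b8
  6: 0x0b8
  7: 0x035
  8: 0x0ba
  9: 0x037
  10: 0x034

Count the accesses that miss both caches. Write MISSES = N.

0: 0x3a (blk 3, set 1) → MISS  vc=[]
1: 0x74 (blk 7, set 1) → MISS  vc=[3]
2: 0x32 (blk 3, set 1) → VC-HIT  vc=[7]
3: 0x32 (blk 3, set 1) → L1-HIT  vc=[7]
4: 0xb0 (blk 11, set 1) → MISS  vc=[7, 3]
5: 0xb8 (blk 11, set 1) → L1-HIT  vc=[7, 3]
6: 0xb8 (blk 11, set 1) → L1-HIT  vc=[7, 3]
7: 0x35 (blk 3, set 1) → VC-HIT  vc=[7, 11]
8: 0xba (blk 11, set 1) → VC-HIT  vc=[7, 3]
9: 0x37 (blk 3, set 1) → VC-HIT  vc=[7, 11]
10: 0x34 (blk 3, set 1) → L1-HIT  vc=[7, 11]

MISSES = 3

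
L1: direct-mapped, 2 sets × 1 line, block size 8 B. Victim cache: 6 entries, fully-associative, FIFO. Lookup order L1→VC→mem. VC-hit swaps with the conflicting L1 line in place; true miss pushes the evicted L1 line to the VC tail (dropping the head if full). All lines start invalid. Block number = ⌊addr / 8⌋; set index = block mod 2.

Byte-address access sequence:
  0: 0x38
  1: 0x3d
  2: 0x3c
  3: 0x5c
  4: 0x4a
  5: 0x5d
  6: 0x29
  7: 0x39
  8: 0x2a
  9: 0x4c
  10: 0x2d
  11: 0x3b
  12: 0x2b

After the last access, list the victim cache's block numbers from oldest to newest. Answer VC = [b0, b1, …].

VC = [7, 9, 11]

  [0] addr=0x38 blk=7 s=1: MISS | VC []
  [1] addr=0x3d blk=7 s=1: L1-HIT | VC []
  [2] addr=0x3c blk=7 s=1: L1-HIT | VC []
  [3] addr=0x5c blk=11 s=1: MISS | VC [7]
  [4] addr=0x4a blk=9 s=1: MISS | VC [7, 11]
  [5] addr=0x5d blk=11 s=1: VC-HIT | VC [7, 9]
  [6] addr=0x29 blk=5 s=1: MISS | VC [7, 9, 11]
  [7] addr=0x39 blk=7 s=1: VC-HIT | VC [5, 9, 11]
  [8] addr=0x2a blk=5 s=1: VC-HIT | VC [7, 9, 11]
  [9] addr=0x4c blk=9 s=1: VC-HIT | VC [7, 5, 11]
  [10] addr=0x2d blk=5 s=1: VC-HIT | VC [7, 9, 11]
  [11] addr=0x3b blk=7 s=1: VC-HIT | VC [5, 9, 11]
  [12] addr=0x2b blk=5 s=1: VC-HIT | VC [7, 9, 11]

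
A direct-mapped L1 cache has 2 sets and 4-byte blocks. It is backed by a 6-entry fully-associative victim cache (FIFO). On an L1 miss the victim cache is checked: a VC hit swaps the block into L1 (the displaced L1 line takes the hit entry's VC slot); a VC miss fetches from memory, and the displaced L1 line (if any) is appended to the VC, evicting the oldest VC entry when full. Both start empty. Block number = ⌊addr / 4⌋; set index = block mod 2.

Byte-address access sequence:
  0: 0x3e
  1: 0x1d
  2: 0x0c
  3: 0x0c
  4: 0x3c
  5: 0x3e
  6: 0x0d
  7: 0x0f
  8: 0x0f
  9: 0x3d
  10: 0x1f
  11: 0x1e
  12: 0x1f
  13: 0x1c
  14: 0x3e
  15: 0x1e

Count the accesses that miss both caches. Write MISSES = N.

MISSES = 3

  [0] addr=0x3e blk=15 s=1: MISS | VC []
  [1] addr=0x1d blk=7 s=1: MISS | VC [15]
  [2] addr=0xc blk=3 s=1: MISS | VC [15, 7]
  [3] addr=0xc blk=3 s=1: L1-HIT | VC [15, 7]
  [4] addr=0x3c blk=15 s=1: VC-HIT | VC [3, 7]
  [5] addr=0x3e blk=15 s=1: L1-HIT | VC [3, 7]
  [6] addr=0xd blk=3 s=1: VC-HIT | VC [15, 7]
  [7] addr=0xf blk=3 s=1: L1-HIT | VC [15, 7]
  [8] addr=0xf blk=3 s=1: L1-HIT | VC [15, 7]
  [9] addr=0x3d blk=15 s=1: VC-HIT | VC [3, 7]
  [10] addr=0x1f blk=7 s=1: VC-HIT | VC [3, 15]
  [11] addr=0x1e blk=7 s=1: L1-HIT | VC [3, 15]
  [12] addr=0x1f blk=7 s=1: L1-HIT | VC [3, 15]
  [13] addr=0x1c blk=7 s=1: L1-HIT | VC [3, 15]
  [14] addr=0x3e blk=15 s=1: VC-HIT | VC [3, 7]
  [15] addr=0x1e blk=7 s=1: VC-HIT | VC [3, 15]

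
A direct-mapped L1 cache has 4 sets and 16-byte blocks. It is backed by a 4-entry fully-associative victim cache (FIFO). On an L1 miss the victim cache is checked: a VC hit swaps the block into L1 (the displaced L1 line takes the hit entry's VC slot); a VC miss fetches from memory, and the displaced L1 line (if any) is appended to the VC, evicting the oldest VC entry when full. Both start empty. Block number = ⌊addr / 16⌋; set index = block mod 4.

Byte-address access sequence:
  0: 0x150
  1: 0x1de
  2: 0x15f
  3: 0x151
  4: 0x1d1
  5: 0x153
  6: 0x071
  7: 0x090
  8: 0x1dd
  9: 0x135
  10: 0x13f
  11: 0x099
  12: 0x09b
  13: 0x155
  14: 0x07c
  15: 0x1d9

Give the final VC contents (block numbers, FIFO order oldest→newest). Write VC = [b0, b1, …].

0: 0x150 (blk 21, set 1) → MISS  vc=[]
1: 0x1de (blk 29, set 1) → MISS  vc=[21]
2: 0x15f (blk 21, set 1) → VC-HIT  vc=[29]
3: 0x151 (blk 21, set 1) → L1-HIT  vc=[29]
4: 0x1d1 (blk 29, set 1) → VC-HIT  vc=[21]
5: 0x153 (blk 21, set 1) → VC-HIT  vc=[29]
6: 0x71 (blk 7, set 3) → MISS  vc=[29]
7: 0x90 (blk 9, set 1) → MISS  vc=[29, 21]
8: 0x1dd (blk 29, set 1) → VC-HIT  vc=[9, 21]
9: 0x135 (blk 19, set 3) → MISS  vc=[9, 21, 7]
10: 0x13f (blk 19, set 3) → L1-HIT  vc=[9, 21, 7]
11: 0x99 (blk 9, set 1) → VC-HIT  vc=[29, 21, 7]
12: 0x9b (blk 9, set 1) → L1-HIT  vc=[29, 21, 7]
13: 0x155 (blk 21, set 1) → VC-HIT  vc=[29, 9, 7]
14: 0x7c (blk 7, set 3) → VC-HIT  vc=[29, 9, 19]
15: 0x1d9 (blk 29, set 1) → VC-HIT  vc=[21, 9, 19]

VC = [21, 9, 19]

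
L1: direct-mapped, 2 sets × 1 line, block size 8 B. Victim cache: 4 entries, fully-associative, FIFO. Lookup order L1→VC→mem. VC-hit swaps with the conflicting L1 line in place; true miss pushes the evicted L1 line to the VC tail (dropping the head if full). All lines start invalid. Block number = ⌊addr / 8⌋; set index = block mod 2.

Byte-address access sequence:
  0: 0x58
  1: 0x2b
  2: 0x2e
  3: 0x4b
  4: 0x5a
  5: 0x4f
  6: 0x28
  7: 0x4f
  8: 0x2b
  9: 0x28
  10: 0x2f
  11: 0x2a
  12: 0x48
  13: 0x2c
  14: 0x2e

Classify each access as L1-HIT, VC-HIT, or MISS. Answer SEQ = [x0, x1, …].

0: 0x58 (blk 11, set 1) → MISS  vc=[]
1: 0x2b (blk 5, set 1) → MISS  vc=[11]
2: 0x2e (blk 5, set 1) → L1-HIT  vc=[11]
3: 0x4b (blk 9, set 1) → MISS  vc=[11, 5]
4: 0x5a (blk 11, set 1) → VC-HIT  vc=[9, 5]
5: 0x4f (blk 9, set 1) → VC-HIT  vc=[11, 5]
6: 0x28 (blk 5, set 1) → VC-HIT  vc=[11, 9]
7: 0x4f (blk 9, set 1) → VC-HIT  vc=[11, 5]
8: 0x2b (blk 5, set 1) → VC-HIT  vc=[11, 9]
9: 0x28 (blk 5, set 1) → L1-HIT  vc=[11, 9]
10: 0x2f (blk 5, set 1) → L1-HIT  vc=[11, 9]
11: 0x2a (blk 5, set 1) → L1-HIT  vc=[11, 9]
12: 0x48 (blk 9, set 1) → VC-HIT  vc=[11, 5]
13: 0x2c (blk 5, set 1) → VC-HIT  vc=[11, 9]
14: 0x2e (blk 5, set 1) → L1-HIT  vc=[11, 9]

SEQ = [MISS, MISS, L1-HIT, MISS, VC-HIT, VC-HIT, VC-HIT, VC-HIT, VC-HIT, L1-HIT, L1-HIT, L1-HIT, VC-HIT, VC-HIT, L1-HIT]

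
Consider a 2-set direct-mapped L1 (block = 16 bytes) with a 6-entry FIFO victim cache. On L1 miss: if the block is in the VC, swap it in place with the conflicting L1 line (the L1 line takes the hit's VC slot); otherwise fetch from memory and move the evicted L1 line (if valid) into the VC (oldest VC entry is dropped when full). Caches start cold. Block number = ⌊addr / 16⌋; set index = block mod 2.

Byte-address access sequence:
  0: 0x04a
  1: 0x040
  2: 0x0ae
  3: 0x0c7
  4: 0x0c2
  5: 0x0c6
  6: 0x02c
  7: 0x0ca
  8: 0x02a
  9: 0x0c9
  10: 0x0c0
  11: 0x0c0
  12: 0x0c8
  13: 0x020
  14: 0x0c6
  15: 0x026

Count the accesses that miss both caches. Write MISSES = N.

  [0] addr=0x4a blk=4 s=0: MISS | VC []
  [1] addr=0x40 blk=4 s=0: L1-HIT | VC []
  [2] addr=0xae blk=10 s=0: MISS | VC [4]
  [3] addr=0xc7 blk=12 s=0: MISS | VC [4, 10]
  [4] addr=0xc2 blk=12 s=0: L1-HIT | VC [4, 10]
  [5] addr=0xc6 blk=12 s=0: L1-HIT | VC [4, 10]
  [6] addr=0x2c blk=2 s=0: MISS | VC [4, 10, 12]
  [7] addr=0xca blk=12 s=0: VC-HIT | VC [4, 10, 2]
  [8] addr=0x2a blk=2 s=0: VC-HIT | VC [4, 10, 12]
  [9] addr=0xc9 blk=12 s=0: VC-HIT | VC [4, 10, 2]
  [10] addr=0xc0 blk=12 s=0: L1-HIT | VC [4, 10, 2]
  [11] addr=0xc0 blk=12 s=0: L1-HIT | VC [4, 10, 2]
  [12] addr=0xc8 blk=12 s=0: L1-HIT | VC [4, 10, 2]
  [13] addr=0x20 blk=2 s=0: VC-HIT | VC [4, 10, 12]
  [14] addr=0xc6 blk=12 s=0: VC-HIT | VC [4, 10, 2]
  [15] addr=0x26 blk=2 s=0: VC-HIT | VC [4, 10, 12]

MISSES = 4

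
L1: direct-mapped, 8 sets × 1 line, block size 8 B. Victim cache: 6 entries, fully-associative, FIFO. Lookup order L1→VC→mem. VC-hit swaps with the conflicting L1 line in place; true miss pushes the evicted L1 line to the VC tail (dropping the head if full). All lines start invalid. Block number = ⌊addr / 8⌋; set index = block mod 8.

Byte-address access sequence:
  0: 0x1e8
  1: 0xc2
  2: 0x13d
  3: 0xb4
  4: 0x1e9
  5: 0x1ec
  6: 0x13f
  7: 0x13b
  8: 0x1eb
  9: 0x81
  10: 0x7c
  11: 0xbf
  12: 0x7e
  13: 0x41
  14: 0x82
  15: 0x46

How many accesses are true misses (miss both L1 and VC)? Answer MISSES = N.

MISSES = 8

  [0] addr=0x1e8 blk=61 s=5: MISS | VC []
  [1] addr=0xc2 blk=24 s=0: MISS | VC []
  [2] addr=0x13d blk=39 s=7: MISS | VC []
  [3] addr=0xb4 blk=22 s=6: MISS | VC []
  [4] addr=0x1e9 blk=61 s=5: L1-HIT | VC []
  [5] addr=0x1ec blk=61 s=5: L1-HIT | VC []
  [6] addr=0x13f blk=39 s=7: L1-HIT | VC []
  [7] addr=0x13b blk=39 s=7: L1-HIT | VC []
  [8] addr=0x1eb blk=61 s=5: L1-HIT | VC []
  [9] addr=0x81 blk=16 s=0: MISS | VC [24]
  [10] addr=0x7c blk=15 s=7: MISS | VC [24, 39]
  [11] addr=0xbf blk=23 s=7: MISS | VC [24, 39, 15]
  [12] addr=0x7e blk=15 s=7: VC-HIT | VC [24, 39, 23]
  [13] addr=0x41 blk=8 s=0: MISS | VC [24, 39, 23, 16]
  [14] addr=0x82 blk=16 s=0: VC-HIT | VC [24, 39, 23, 8]
  [15] addr=0x46 blk=8 s=0: VC-HIT | VC [24, 39, 23, 16]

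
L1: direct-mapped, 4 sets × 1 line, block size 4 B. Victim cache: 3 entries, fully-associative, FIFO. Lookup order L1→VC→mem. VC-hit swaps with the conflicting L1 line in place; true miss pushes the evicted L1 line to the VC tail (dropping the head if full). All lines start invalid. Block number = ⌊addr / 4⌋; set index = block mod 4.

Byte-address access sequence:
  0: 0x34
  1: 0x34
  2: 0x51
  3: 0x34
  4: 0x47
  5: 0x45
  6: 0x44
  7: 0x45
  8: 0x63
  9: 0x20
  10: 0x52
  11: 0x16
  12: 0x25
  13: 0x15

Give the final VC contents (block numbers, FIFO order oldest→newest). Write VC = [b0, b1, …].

0: 0x34 (blk 13, set 1) → MISS  vc=[]
1: 0x34 (blk 13, set 1) → L1-HIT  vc=[]
2: 0x51 (blk 20, set 0) → MISS  vc=[]
3: 0x34 (blk 13, set 1) → L1-HIT  vc=[]
4: 0x47 (blk 17, set 1) → MISS  vc=[13]
5: 0x45 (blk 17, set 1) → L1-HIT  vc=[13]
6: 0x44 (blk 17, set 1) → L1-HIT  vc=[13]
7: 0x45 (blk 17, set 1) → L1-HIT  vc=[13]
8: 0x63 (blk 24, set 0) → MISS  vc=[13, 20]
9: 0x20 (blk 8, set 0) → MISS  vc=[13, 20, 24]
10: 0x52 (blk 20, set 0) → VC-HIT  vc=[13, 8, 24]
11: 0x16 (blk 5, set 1) → MISS  vc=[8, 24, 17]
12: 0x25 (blk 9, set 1) → MISS  vc=[24, 17, 5]
13: 0x15 (blk 5, set 1) → VC-HIT  vc=[24, 17, 9]

VC = [24, 17, 9]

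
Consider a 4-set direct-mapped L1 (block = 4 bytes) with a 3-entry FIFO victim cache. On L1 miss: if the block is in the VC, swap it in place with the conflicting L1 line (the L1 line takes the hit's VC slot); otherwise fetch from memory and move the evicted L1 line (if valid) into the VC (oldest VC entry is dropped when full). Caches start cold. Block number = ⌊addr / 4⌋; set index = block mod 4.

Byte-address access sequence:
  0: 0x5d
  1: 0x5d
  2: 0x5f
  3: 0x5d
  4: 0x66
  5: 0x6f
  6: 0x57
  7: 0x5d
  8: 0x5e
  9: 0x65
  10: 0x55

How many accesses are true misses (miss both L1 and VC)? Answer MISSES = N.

MISSES = 4

  [0] addr=0x5d blk=23 s=3: MISS | VC []
  [1] addr=0x5d blk=23 s=3: L1-HIT | VC []
  [2] addr=0x5f blk=23 s=3: L1-HIT | VC []
  [3] addr=0x5d blk=23 s=3: L1-HIT | VC []
  [4] addr=0x66 blk=25 s=1: MISS | VC []
  [5] addr=0x6f blk=27 s=3: MISS | VC [23]
  [6] addr=0x57 blk=21 s=1: MISS | VC [23, 25]
  [7] addr=0x5d blk=23 s=3: VC-HIT | VC [27, 25]
  [8] addr=0x5e blk=23 s=3: L1-HIT | VC [27, 25]
  [9] addr=0x65 blk=25 s=1: VC-HIT | VC [27, 21]
  [10] addr=0x55 blk=21 s=1: VC-HIT | VC [27, 25]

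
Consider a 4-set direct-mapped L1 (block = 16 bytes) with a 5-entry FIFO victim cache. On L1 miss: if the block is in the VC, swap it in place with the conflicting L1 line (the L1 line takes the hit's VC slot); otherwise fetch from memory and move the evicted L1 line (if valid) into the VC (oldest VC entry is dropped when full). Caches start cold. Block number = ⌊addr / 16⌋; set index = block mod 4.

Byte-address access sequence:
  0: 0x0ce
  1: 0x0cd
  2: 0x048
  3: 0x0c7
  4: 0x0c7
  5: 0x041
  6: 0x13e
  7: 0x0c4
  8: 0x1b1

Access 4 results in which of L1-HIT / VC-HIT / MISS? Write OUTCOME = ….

#0 0xce→b12/s0 MISS; vc=[]
#1 0xcd→b12/s0 L1-HIT; vc=[]
#2 0x48→b4/s0 MISS; vc=[12]
#3 0xc7→b12/s0 VC-HIT; vc=[4]
#4 0xc7→b12/s0 L1-HIT; vc=[4]
#5 0x41→b4/s0 VC-HIT; vc=[12]
#6 0x13e→b19/s3 MISS; vc=[12]
#7 0xc4→b12/s0 VC-HIT; vc=[4]
#8 0x1b1→b27/s3 MISS; vc=[4,19]

OUTCOME = L1-HIT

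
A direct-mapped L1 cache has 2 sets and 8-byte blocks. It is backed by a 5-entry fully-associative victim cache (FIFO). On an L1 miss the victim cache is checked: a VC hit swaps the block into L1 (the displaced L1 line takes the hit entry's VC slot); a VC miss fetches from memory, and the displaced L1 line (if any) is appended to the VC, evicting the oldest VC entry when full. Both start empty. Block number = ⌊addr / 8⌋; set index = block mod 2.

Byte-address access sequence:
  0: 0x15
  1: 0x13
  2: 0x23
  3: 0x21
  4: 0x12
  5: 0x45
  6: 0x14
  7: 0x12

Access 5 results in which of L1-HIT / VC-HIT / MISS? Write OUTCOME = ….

  [0] addr=0x15 blk=2 s=0: MISS | VC []
  [1] addr=0x13 blk=2 s=0: L1-HIT | VC []
  [2] addr=0x23 blk=4 s=0: MISS | VC [2]
  [3] addr=0x21 blk=4 s=0: L1-HIT | VC [2]
  [4] addr=0x12 blk=2 s=0: VC-HIT | VC [4]
  [5] addr=0x45 blk=8 s=0: MISS | VC [4, 2]
  [6] addr=0x14 blk=2 s=0: VC-HIT | VC [4, 8]
  [7] addr=0x12 blk=2 s=0: L1-HIT | VC [4, 8]

OUTCOME = MISS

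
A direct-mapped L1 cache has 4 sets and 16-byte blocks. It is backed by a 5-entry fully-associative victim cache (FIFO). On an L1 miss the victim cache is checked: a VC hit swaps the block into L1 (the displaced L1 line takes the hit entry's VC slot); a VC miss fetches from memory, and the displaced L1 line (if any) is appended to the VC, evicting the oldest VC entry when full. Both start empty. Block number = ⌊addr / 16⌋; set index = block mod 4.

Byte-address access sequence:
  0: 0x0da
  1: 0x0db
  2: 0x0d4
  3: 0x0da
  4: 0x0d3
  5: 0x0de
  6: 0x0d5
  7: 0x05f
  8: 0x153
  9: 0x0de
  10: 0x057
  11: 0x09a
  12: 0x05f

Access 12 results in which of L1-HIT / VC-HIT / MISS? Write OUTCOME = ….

OUTCOME = VC-HIT

  [0] addr=0xda blk=13 s=1: MISS | VC []
  [1] addr=0xdb blk=13 s=1: L1-HIT | VC []
  [2] addr=0xd4 blk=13 s=1: L1-HIT | VC []
  [3] addr=0xda blk=13 s=1: L1-HIT | VC []
  [4] addr=0xd3 blk=13 s=1: L1-HIT | VC []
  [5] addr=0xde blk=13 s=1: L1-HIT | VC []
  [6] addr=0xd5 blk=13 s=1: L1-HIT | VC []
  [7] addr=0x5f blk=5 s=1: MISS | VC [13]
  [8] addr=0x153 blk=21 s=1: MISS | VC [13, 5]
  [9] addr=0xde blk=13 s=1: VC-HIT | VC [21, 5]
  [10] addr=0x57 blk=5 s=1: VC-HIT | VC [21, 13]
  [11] addr=0x9a blk=9 s=1: MISS | VC [21, 13, 5]
  [12] addr=0x5f blk=5 s=1: VC-HIT | VC [21, 13, 9]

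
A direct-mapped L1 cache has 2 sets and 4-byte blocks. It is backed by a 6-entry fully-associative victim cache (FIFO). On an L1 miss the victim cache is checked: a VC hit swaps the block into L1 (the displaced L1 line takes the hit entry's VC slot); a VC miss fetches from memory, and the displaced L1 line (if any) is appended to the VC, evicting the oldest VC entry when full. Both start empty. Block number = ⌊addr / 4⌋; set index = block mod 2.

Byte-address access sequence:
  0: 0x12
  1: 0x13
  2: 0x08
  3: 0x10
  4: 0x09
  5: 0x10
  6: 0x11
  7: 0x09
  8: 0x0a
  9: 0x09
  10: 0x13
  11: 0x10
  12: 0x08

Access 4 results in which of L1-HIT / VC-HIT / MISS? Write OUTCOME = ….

#0 0x12→b4/s0 MISS; vc=[]
#1 0x13→b4/s0 L1-HIT; vc=[]
#2 0x8→b2/s0 MISS; vc=[4]
#3 0x10→b4/s0 VC-HIT; vc=[2]
#4 0x9→b2/s0 VC-HIT; vc=[4]
#5 0x10→b4/s0 VC-HIT; vc=[2]
#6 0x11→b4/s0 L1-HIT; vc=[2]
#7 0x9→b2/s0 VC-HIT; vc=[4]
#8 0xa→b2/s0 L1-HIT; vc=[4]
#9 0x9→b2/s0 L1-HIT; vc=[4]
#10 0x13→b4/s0 VC-HIT; vc=[2]
#11 0x10→b4/s0 L1-HIT; vc=[2]
#12 0x8→b2/s0 VC-HIT; vc=[4]

OUTCOME = VC-HIT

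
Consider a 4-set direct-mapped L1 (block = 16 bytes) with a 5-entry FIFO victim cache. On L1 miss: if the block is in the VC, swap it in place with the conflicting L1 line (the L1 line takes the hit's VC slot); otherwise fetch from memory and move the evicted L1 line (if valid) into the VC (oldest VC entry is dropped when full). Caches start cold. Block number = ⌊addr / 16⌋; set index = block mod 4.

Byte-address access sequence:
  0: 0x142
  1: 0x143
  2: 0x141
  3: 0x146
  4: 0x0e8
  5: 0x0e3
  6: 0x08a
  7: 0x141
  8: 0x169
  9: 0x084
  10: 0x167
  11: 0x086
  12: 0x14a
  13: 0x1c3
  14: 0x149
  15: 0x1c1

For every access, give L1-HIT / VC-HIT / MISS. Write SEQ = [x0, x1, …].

SEQ = [MISS, L1-HIT, L1-HIT, L1-HIT, MISS, L1-HIT, MISS, VC-HIT, MISS, VC-HIT, L1-HIT, L1-HIT, VC-HIT, MISS, VC-HIT, VC-HIT]

0: 0x142 (blk 20, set 0) → MISS  vc=[]
1: 0x143 (blk 20, set 0) → L1-HIT  vc=[]
2: 0x141 (blk 20, set 0) → L1-HIT  vc=[]
3: 0x146 (blk 20, set 0) → L1-HIT  vc=[]
4: 0xe8 (blk 14, set 2) → MISS  vc=[]
5: 0xe3 (blk 14, set 2) → L1-HIT  vc=[]
6: 0x8a (blk 8, set 0) → MISS  vc=[20]
7: 0x141 (blk 20, set 0) → VC-HIT  vc=[8]
8: 0x169 (blk 22, set 2) → MISS  vc=[8, 14]
9: 0x84 (blk 8, set 0) → VC-HIT  vc=[20, 14]
10: 0x167 (blk 22, set 2) → L1-HIT  vc=[20, 14]
11: 0x86 (blk 8, set 0) → L1-HIT  vc=[20, 14]
12: 0x14a (blk 20, set 0) → VC-HIT  vc=[8, 14]
13: 0x1c3 (blk 28, set 0) → MISS  vc=[8, 14, 20]
14: 0x149 (blk 20, set 0) → VC-HIT  vc=[8, 14, 28]
15: 0x1c1 (blk 28, set 0) → VC-HIT  vc=[8, 14, 20]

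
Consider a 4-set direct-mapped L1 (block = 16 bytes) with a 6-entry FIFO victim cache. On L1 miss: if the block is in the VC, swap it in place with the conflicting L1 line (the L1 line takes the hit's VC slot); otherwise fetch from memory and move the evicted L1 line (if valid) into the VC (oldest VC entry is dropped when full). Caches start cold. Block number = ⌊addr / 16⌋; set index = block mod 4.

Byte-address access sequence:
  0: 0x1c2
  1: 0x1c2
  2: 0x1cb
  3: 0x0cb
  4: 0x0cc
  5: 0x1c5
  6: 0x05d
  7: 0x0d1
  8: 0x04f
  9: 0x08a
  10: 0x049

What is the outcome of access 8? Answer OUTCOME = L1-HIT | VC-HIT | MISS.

  [0] addr=0x1c2 blk=28 s=0: MISS | VC []
  [1] addr=0x1c2 blk=28 s=0: L1-HIT | VC []
  [2] addr=0x1cb blk=28 s=0: L1-HIT | VC []
  [3] addr=0xcb blk=12 s=0: MISS | VC [28]
  [4] addr=0xcc blk=12 s=0: L1-HIT | VC [28]
  [5] addr=0x1c5 blk=28 s=0: VC-HIT | VC [12]
  [6] addr=0x5d blk=5 s=1: MISS | VC [12]
  [7] addr=0xd1 blk=13 s=1: MISS | VC [12, 5]
  [8] addr=0x4f blk=4 s=0: MISS | VC [12, 5, 28]
  [9] addr=0x8a blk=8 s=0: MISS | VC [12, 5, 28, 4]
  [10] addr=0x49 blk=4 s=0: VC-HIT | VC [12, 5, 28, 8]

OUTCOME = MISS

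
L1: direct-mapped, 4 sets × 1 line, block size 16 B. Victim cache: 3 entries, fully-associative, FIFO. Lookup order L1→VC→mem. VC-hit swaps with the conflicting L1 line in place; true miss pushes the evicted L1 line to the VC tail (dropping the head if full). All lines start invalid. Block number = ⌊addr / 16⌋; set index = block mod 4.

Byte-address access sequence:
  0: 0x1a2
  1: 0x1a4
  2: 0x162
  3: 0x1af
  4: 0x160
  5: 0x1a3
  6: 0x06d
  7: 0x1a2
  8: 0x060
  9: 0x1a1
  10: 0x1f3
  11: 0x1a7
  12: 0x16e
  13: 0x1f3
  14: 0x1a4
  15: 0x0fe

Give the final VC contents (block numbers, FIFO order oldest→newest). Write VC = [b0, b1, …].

VC = [22, 6, 31]

  [0] addr=0x1a2 blk=26 s=2: MISS | VC []
  [1] addr=0x1a4 blk=26 s=2: L1-HIT | VC []
  [2] addr=0x162 blk=22 s=2: MISS | VC [26]
  [3] addr=0x1af blk=26 s=2: VC-HIT | VC [22]
  [4] addr=0x160 blk=22 s=2: VC-HIT | VC [26]
  [5] addr=0x1a3 blk=26 s=2: VC-HIT | VC [22]
  [6] addr=0x6d blk=6 s=2: MISS | VC [22, 26]
  [7] addr=0x1a2 blk=26 s=2: VC-HIT | VC [22, 6]
  [8] addr=0x60 blk=6 s=2: VC-HIT | VC [22, 26]
  [9] addr=0x1a1 blk=26 s=2: VC-HIT | VC [22, 6]
  [10] addr=0x1f3 blk=31 s=3: MISS | VC [22, 6]
  [11] addr=0x1a7 blk=26 s=2: L1-HIT | VC [22, 6]
  [12] addr=0x16e blk=22 s=2: VC-HIT | VC [26, 6]
  [13] addr=0x1f3 blk=31 s=3: L1-HIT | VC [26, 6]
  [14] addr=0x1a4 blk=26 s=2: VC-HIT | VC [22, 6]
  [15] addr=0xfe blk=15 s=3: MISS | VC [22, 6, 31]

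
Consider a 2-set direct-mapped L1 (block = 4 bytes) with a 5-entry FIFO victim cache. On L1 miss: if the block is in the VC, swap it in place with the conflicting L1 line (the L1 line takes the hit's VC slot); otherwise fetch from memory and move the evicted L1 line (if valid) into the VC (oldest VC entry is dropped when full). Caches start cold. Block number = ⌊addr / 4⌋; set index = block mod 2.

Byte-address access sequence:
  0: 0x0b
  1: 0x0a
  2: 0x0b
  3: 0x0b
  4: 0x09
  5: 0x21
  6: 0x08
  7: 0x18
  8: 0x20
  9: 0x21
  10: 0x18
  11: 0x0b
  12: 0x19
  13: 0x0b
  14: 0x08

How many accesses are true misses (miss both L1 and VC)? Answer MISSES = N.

  [0] addr=0xb blk=2 s=0: MISS | VC []
  [1] addr=0xa blk=2 s=0: L1-HIT | VC []
  [2] addr=0xb blk=2 s=0: L1-HIT | VC []
  [3] addr=0xb blk=2 s=0: L1-HIT | VC []
  [4] addr=0x9 blk=2 s=0: L1-HIT | VC []
  [5] addr=0x21 blk=8 s=0: MISS | VC [2]
  [6] addr=0x8 blk=2 s=0: VC-HIT | VC [8]
  [7] addr=0x18 blk=6 s=0: MISS | VC [8, 2]
  [8] addr=0x20 blk=8 s=0: VC-HIT | VC [6, 2]
  [9] addr=0x21 blk=8 s=0: L1-HIT | VC [6, 2]
  [10] addr=0x18 blk=6 s=0: VC-HIT | VC [8, 2]
  [11] addr=0xb blk=2 s=0: VC-HIT | VC [8, 6]
  [12] addr=0x19 blk=6 s=0: VC-HIT | VC [8, 2]
  [13] addr=0xb blk=2 s=0: VC-HIT | VC [8, 6]
  [14] addr=0x8 blk=2 s=0: L1-HIT | VC [8, 6]

MISSES = 3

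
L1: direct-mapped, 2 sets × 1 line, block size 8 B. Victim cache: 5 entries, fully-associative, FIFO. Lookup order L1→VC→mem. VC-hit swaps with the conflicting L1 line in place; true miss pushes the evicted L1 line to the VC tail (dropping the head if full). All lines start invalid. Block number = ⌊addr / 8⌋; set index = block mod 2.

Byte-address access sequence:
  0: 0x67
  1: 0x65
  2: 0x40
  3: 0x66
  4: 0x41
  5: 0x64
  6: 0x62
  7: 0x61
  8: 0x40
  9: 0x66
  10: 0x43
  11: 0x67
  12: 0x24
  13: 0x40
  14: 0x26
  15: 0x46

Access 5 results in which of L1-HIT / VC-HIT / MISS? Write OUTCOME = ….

  [0] addr=0x67 blk=12 s=0: MISS | VC []
  [1] addr=0x65 blk=12 s=0: L1-HIT | VC []
  [2] addr=0x40 blk=8 s=0: MISS | VC [12]
  [3] addr=0x66 blk=12 s=0: VC-HIT | VC [8]
  [4] addr=0x41 blk=8 s=0: VC-HIT | VC [12]
  [5] addr=0x64 blk=12 s=0: VC-HIT | VC [8]
  [6] addr=0x62 blk=12 s=0: L1-HIT | VC [8]
  [7] addr=0x61 blk=12 s=0: L1-HIT | VC [8]
  [8] addr=0x40 blk=8 s=0: VC-HIT | VC [12]
  [9] addr=0x66 blk=12 s=0: VC-HIT | VC [8]
  [10] addr=0x43 blk=8 s=0: VC-HIT | VC [12]
  [11] addr=0x67 blk=12 s=0: VC-HIT | VC [8]
  [12] addr=0x24 blk=4 s=0: MISS | VC [8, 12]
  [13] addr=0x40 blk=8 s=0: VC-HIT | VC [4, 12]
  [14] addr=0x26 blk=4 s=0: VC-HIT | VC [8, 12]
  [15] addr=0x46 blk=8 s=0: VC-HIT | VC [4, 12]

OUTCOME = VC-HIT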